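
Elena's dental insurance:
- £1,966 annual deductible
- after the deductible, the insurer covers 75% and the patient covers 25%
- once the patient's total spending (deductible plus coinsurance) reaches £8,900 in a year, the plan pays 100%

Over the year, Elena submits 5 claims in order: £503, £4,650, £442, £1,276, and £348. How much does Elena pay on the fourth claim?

£319

Bill 1, £503: all of it applies to the deductible. Cost to patient: £503. OOP to date £503.
Bill 2, £4,650: deductible takes £1,463, £3,187 remains; 25% of £3,187 = £796.75. Patient owes £2,259.75 (running OOP £2,762.75).
Bill 3, £442: deductible already satisfied, so patient's share is 25% × £442 = £110.50. Cost to patient: £110.50. OOP to date £2,873.25.
Bill 4, £1,276: deductible already satisfied, so patient's share is 25% × £1,276 = £319. Patient owes £319 (running OOP £3,192.25).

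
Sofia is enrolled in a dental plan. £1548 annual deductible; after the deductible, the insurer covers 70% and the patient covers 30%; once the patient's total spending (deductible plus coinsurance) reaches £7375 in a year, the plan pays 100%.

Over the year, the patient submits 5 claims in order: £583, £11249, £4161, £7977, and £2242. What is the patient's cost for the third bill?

Claim 1 — £583: all of it applies to the deductible. Cost to patient: £583. OOP to date £583.
Claim 2 — £11249: £965 to deductible, leaving £10284; 30% of £10284 = £3085.20. Patient owes £4050.20 (running OOP £4633.20).
Claim 3 — £4161: deductible met; 30% of £4161 = £1248.30. Patient pays £1248.30; OOP now £5881.50.

£1248.30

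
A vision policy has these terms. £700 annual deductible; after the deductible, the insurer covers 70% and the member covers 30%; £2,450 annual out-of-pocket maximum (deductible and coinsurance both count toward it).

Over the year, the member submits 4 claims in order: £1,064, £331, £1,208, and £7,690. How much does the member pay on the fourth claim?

£1,179.10

Claim 1 (£1,064): deductible takes £700, £364 remains; member's 30% is £109.20. Member pays £809.20; OOP now £809.20.
Claim 2 (£331): deductible already satisfied, so member's share is 30% × £331 = £99.30. Member owes £99.30 (running OOP £908.50).
Claim 3 (£1,208): deductible met; 30% of £1,208 = £362.40. Cost to member: £362.40. OOP to date £1,270.90.
Claim 4 (£7,690): 30% coinsurance on £7,690 = £2,307. OOP would hit £3,577.90 > £2,450, so the cap limits the member to £2,450 − £1,270.90 = £1,179.10.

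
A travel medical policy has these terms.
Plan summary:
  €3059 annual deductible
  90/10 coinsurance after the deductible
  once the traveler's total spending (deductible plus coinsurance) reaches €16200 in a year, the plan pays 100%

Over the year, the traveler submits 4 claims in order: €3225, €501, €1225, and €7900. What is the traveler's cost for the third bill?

€122.50

Claim 1 (€3225): deductible takes €3059, €166 remains; traveler's 10% is €16.60. Cost to traveler: €3075.60. OOP to date €3075.60.
Claim 2 (€501): 10% coinsurance on €501 = €50.10. Traveler owes €50.10 (running OOP €3125.70).
Claim 3 (€1225): 10% coinsurance on €1225 = €122.50. Traveler pays €122.50; OOP now €3248.20.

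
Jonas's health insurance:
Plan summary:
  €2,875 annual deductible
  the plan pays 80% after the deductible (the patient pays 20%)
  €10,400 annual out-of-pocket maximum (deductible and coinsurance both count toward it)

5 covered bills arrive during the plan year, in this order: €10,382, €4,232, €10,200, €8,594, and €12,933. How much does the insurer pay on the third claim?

€8,160

#1 (€10,382): deductible takes €2,875, €7,507 remains; patient's 20% is €1,501.40. Patient pays €4,376.40; OOP now €4,376.40. Insurer: €10,382 − €4,376.40 = €6,005.60.
#2 (€4,232): deductible met; 20% of €4,232 = €846.40. Cost to patient: €846.40. OOP to date €5,222.80. Insurer: €4,232 − €846.40 = €3,385.60.
#3 (€10,200): deductible met; 20% of €10,200 = €2,040. Patient owes €2,040 (running OOP €7,262.80). Plan pays €10,200 − €2,040 = €8,160.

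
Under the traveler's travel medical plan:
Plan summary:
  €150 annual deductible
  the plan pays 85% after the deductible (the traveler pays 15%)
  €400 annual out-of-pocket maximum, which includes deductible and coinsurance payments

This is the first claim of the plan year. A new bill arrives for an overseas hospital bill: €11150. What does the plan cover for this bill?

€10750

Nothing has been paid toward the €150 deductible, so the first €150 of this charge is applied there.
After the €150 deductible portion, €11150 − €150 = €11000 is subject to coinsurance.
Coinsurance: €11000 × 15% = €1650.
Traveler responsibility before any cap: €150 + €1650 = €1800.
Year-to-date out-of-pocket would reach €0 + €1800 = €1800, above the €400 maximum, so the traveler pays only €400 − €0 = €400.
Insurer pays the balance: €11150 − €400 = €10750.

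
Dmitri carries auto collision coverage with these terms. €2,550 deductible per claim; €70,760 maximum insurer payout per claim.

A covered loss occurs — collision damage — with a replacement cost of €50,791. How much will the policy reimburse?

€48,241

Less the €2,550 deductible: €50,791 − €2,550 = €48,241.
That's under the €70,760 cap, so the insurer reimburses the full €48,241.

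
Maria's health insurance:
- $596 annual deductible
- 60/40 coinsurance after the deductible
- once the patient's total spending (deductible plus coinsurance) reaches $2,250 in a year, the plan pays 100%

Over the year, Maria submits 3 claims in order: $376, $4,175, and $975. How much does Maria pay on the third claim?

Claim 1 — $376: fully absorbed by the deductible. Cost to patient: $376. OOP to date $376.
Claim 2 — $4,175: deductible takes $220, $3,955 remains; patient's 40% is $1,582. Patient pays $1,802; OOP now $2,178.
Claim 3 — $975: deductible already satisfied, so patient's share is 40% × $975 = $390. That would push OOP to $2,568, over the $2,250 cap, so patient pays $2,250 − $2,178 = $72.

$72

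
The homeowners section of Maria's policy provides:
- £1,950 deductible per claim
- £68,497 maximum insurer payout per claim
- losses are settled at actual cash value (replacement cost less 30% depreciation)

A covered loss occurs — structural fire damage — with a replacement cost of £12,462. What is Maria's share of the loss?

At 30% depreciation, ACV = £12,462 − £3,738.60 = £8,723.40.
Subtract the deductible: £8,723.40 − £1,950 = £6,773.40.
£6,773.40 is within the £68,497 limit, so the insurer pays £6,773.40.
Out of pocket: £12,462 − £6,773.40 = £5,688.60.

£5,688.60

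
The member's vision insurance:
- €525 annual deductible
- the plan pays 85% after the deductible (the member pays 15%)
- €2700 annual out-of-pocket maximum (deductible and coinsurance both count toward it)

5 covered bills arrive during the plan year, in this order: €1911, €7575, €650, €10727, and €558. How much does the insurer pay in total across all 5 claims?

€18721

#1 (€1911): €525 finishes the deductible; €1386 goes to coinsurance; member's 15% is €207.90. Cost to member: €732.90. OOP to date €732.90. Insurer: €1911 − €732.90 = €1178.10.
#2 (€7575): deductible met; 15% of €7575 = €1136.25. Member owes €1136.25 (running OOP €1869.15). Plan pays €7575 − €1136.25 = €6438.75.
#3 (€650): deductible already satisfied, so member's share is 15% × €650 = €97.50. Member owes €97.50 (running OOP €1966.65). Insurer: €650 − €97.50 = €552.50.
#4 (€10727): deductible met; 15% of €10727 = €1609.05. That would push OOP to €3575.70, over the €2700 cap, so member pays €2700 − €1966.65 = €733.35. Plan pays €10727 − €733.35 = €9993.65.
#5 (€558): deductible met; 15% of €558 = €83.70. That would push OOP to €2783.70, over the €2700 cap, so member pays €2700 − €2700 = €0. Insurer: €558 − €0 = €558.
Insurer total: €1178.10 + €6438.75 + €552.50 + €9993.65 + €558 = €18721.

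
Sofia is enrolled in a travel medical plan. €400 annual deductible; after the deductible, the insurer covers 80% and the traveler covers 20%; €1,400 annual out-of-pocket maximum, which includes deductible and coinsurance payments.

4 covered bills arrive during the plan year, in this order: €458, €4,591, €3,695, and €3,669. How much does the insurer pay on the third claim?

Bill 1, €458: deductible takes €400, €58 remains; 20% of €58 = €11.60. Traveler owes €411.60 (running OOP €411.60). Plan pays €458 − €411.60 = €46.40.
Bill 2, €4,591: deductible already satisfied, so traveler's share is 20% × €4,591 = €918.20. Traveler pays €918.20; OOP now €1,329.80. Plan pays €4,591 − €918.20 = €3,672.80.
Bill 3, €3,695: 20% coinsurance on €3,695 = €739. Adding that to €1,329.80 gives €2,068.80, past the €1,400 cap; traveler pays only €1,400 − €1,329.80 = €70.20. Insurer: €3,695 − €70.20 = €3,624.80.

€3,624.80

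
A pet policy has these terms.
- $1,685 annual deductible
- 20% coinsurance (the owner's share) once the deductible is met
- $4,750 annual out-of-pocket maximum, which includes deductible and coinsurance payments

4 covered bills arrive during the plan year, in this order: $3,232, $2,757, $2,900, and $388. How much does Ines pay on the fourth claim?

#1 ($3,232): deductible takes $1,685, $1,547 remains; coinsurance $1,547 × 20% = $309.40. Cost to owner: $1,994.40. OOP to date $1,994.40.
#2 ($2,757): deductible already satisfied, so owner's share is 20% × $2,757 = $551.40. Owner owes $551.40 (running OOP $2,545.80).
#3 ($2,900): deductible met; 20% of $2,900 = $580. Owner pays $580; OOP now $3,125.80.
#4 ($388): deductible met; 20% of $388 = $77.60. Owner owes $77.60 (running OOP $3,203.40).

$77.60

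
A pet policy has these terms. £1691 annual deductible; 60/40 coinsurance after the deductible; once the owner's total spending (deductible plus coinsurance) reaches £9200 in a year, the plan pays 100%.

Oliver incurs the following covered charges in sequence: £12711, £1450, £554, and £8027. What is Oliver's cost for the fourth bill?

Claim 1 — £12711: £1691 to deductible, leaving £11020; 40% of £11020 = £4408. Owner owes £6099 (running OOP £6099).
Claim 2 — £1450: deductible met; 40% of £1450 = £580. Owner owes £580 (running OOP £6679).
Claim 3 — £554: deductible already satisfied, so owner's share is 40% × £554 = £221.60. Owner pays £221.60; OOP now £6900.60.
Claim 4 — £8027: 40% coinsurance on £8027 = £3210.80. That would push OOP to £10111.40, over the £9200 cap, so owner pays £9200 − £6900.60 = £2299.40.

£2299.40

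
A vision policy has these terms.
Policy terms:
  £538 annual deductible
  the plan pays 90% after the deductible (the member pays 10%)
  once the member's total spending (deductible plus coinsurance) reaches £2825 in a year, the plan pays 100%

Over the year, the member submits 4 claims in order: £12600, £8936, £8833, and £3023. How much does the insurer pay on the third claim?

#1 (£12600): £538 to deductible, leaving £12062; 10% of £12062 = £1206.20. Member owes £1744.20 (running OOP £1744.20). Plan pays £12600 − £1744.20 = £10855.80.
#2 (£8936): deductible already satisfied, so member's share is 10% × £8936 = £893.60. Member owes £893.60 (running OOP £2637.80). Plan pays £8936 − £893.60 = £8042.40.
#3 (£8833): 10% coinsurance on £8833 = £883.30. That would push OOP to £3521.10, over the £2825 cap, so member pays £2825 − £2637.80 = £187.20. Insurer: £8833 − £187.20 = £8645.80.

£8645.80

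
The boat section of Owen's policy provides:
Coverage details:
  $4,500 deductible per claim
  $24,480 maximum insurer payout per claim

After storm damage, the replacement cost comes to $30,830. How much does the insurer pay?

Subtract the deductible: $30,830 − $4,500 = $26,330.
Since $26,330 > $24,480, the payout is capped at $24,480.

$24,480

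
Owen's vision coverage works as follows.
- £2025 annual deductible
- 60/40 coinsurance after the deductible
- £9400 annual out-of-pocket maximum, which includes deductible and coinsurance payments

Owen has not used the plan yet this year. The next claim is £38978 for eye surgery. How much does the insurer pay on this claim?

£29578

Nothing has been paid toward the £2025 deductible, so the first £2025 of this charge is applied there.
After the £2025 deductible portion, £38978 − £2025 = £36953 is subject to coinsurance.
Coinsurance: £36953 × 40% = £14781.20.
Member responsibility before any cap: £2025 + £14781.20 = £16806.20.
Year-to-date out-of-pocket would reach £0 + £16806.20 = £16806.20, above the £9400 maximum, so the member pays only £9400 − £0 = £9400.
Insurer pays the balance: £38978 − £9400 = £29578.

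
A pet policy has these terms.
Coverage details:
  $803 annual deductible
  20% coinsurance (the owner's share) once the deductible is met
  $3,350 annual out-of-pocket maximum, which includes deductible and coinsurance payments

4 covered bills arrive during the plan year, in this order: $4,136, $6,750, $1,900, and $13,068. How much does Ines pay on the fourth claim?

$150.40

#1 ($4,136): deductible takes $803, $3,333 remains; coinsurance $3,333 × 20% = $666.60. Owner pays $1,469.60; OOP now $1,469.60.
#2 ($6,750): deductible already satisfied, so owner's share is 20% × $6,750 = $1,350. Owner owes $1,350 (running OOP $2,819.60).
#3 ($1,900): deductible met; 20% of $1,900 = $380. Cost to owner: $380. OOP to date $3,199.60.
#4 ($13,068): deductible already satisfied, so owner's share is 20% × $13,068 = $2,613.60. That would push OOP to $5,813.20, over the $3,350 cap, so owner pays $3,350 − $3,199.60 = $150.40.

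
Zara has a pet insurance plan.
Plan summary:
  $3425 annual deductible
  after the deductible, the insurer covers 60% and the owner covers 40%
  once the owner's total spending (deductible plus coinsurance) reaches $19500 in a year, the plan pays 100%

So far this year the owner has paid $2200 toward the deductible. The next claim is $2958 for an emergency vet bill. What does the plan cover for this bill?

$2200 of the $3425 deductible is already met, leaving $1225.
The remaining $1733 (= $2958 − $1225) moves to coinsurance.
40% of $1733 = $693.20 falls to the owner.
That puts the owner's cost at $1225 + $693.20 = $1918.20 before any cap.
Total out-of-pocket so far would be $2200 + $1918.20 = $4118.20, below the $19500 cap — no reduction.
The plan picks up $2958 − $1918.20 = $1039.80.

$1039.80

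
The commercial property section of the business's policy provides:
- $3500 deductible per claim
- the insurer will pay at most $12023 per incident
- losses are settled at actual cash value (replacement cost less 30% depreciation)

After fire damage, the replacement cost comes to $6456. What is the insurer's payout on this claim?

Actual cash value after 30% depreciation: $6456 × 70% = $4519.20.
After the deductible, $4519.20 − $3500 = $1019.20 remains.
That's under the $12023 cap, so the insurer reimburses the full $1019.20.

$1019.20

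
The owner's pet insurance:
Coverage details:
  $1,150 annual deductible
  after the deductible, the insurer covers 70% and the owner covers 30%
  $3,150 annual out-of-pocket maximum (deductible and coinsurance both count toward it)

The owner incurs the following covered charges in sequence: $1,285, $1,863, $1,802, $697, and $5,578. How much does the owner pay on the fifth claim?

#1 ($1,285): $1,150 to deductible, leaving $135; owner's 30% is $40.50. Cost to owner: $1,190.50. OOP to date $1,190.50.
#2 ($1,863): deductible met; 30% of $1,863 = $558.90. Cost to owner: $558.90. OOP to date $1,749.40.
#3 ($1,802): deductible met; 30% of $1,802 = $540.60. Owner pays $540.60; OOP now $2,290.
#4 ($697): 30% coinsurance on $697 = $209.10. Cost to owner: $209.10. OOP to date $2,499.10.
#5 ($5,578): deductible met; 30% of $5,578 = $1,673.40. OOP would hit $4,172.50 > $3,150, so the cap limits the owner to $3,150 − $2,499.10 = $650.90.

$650.90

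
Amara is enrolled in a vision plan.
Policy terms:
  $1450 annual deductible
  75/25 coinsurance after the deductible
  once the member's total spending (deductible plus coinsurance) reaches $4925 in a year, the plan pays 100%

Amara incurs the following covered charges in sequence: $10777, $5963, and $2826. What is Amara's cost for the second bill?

Claim 1 ($10777): deductible takes $1450, $9327 remains; 25% of $9327 = $2331.75. Member owes $3781.75 (running OOP $3781.75).
Claim 2 ($5963): deductible already satisfied, so member's share is 25% × $5963 = $1490.75. OOP would hit $5272.50 > $4925, so the cap limits the member to $4925 − $3781.75 = $1143.25.

$1143.25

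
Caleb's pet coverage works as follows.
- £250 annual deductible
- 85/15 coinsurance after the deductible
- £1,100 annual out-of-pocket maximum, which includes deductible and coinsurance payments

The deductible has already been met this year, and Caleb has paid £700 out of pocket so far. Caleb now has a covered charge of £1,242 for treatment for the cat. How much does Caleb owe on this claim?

The deductible is already satisfied, so the full bill goes to coinsurance.
Coinsurance: £1,242 × 15% = £186.30.
Cumulative spending £700 + £186.30 = £886.30 stays under the £1,100 maximum.

£186.30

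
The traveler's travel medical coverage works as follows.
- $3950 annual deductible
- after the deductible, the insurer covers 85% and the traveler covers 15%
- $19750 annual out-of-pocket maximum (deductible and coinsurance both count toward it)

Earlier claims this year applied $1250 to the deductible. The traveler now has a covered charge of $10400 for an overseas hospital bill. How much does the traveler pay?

Remaining deductible: $3950 − $1250 = $2700.
That leaves $10400 − $2700 = $7700 for coinsurance.
15% of $7700 = $1155 falls to the traveler.
Traveler responsibility before any cap: $2700 + $1155 = $3855.
Cumulative spending $1250 + $3855 = $5105 stays under the $19750 maximum.

$3855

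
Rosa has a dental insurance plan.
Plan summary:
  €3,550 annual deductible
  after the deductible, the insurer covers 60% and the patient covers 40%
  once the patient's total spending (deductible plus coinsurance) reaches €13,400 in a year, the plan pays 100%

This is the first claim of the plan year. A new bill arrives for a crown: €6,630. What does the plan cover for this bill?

Deductible not yet touched, so the first €3,550 of the bill goes to the deductible.
The remaining €3,080 (= €6,630 − €3,550) moves to coinsurance.
Coinsurance: €3,080 × 40% = €1,232.
So the patient owes €3,550 + €1,232 = €4,782 before any cap.
Total out-of-pocket so far would be €0 + €4,782 = €4,782, below the €13,400 cap — no reduction.
The plan picks up €6,630 − €4,782 = €1,848.

€1,848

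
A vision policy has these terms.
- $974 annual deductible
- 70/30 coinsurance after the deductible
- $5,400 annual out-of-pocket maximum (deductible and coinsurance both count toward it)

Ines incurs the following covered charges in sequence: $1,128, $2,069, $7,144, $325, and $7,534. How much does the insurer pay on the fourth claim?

Bill 1, $1,128: $974 finishes the deductible; $154 goes to coinsurance; member's 30% is $46.20. Member owes $1,020.20 (running OOP $1,020.20). Plan pays $1,128 − $1,020.20 = $107.80.
Bill 2, $2,069: deductible met; 30% of $2,069 = $620.70. Cost to member: $620.70. OOP to date $1,640.90. Plan pays $2,069 − $620.70 = $1,448.30.
Bill 3, $7,144: deductible already satisfied, so member's share is 30% × $7,144 = $2,143.20. Member owes $2,143.20 (running OOP $3,784.10). Plan pays $7,144 − $2,143.20 = $5,000.80.
Bill 4, $325: 30% coinsurance on $325 = $97.50. Member pays $97.50; OOP now $3,881.60. Insurer: $325 − $97.50 = $227.50.

$227.50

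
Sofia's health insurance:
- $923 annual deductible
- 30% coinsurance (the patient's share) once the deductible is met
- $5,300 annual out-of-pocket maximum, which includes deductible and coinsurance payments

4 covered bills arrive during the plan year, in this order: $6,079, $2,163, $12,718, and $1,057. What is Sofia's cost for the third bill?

Claim 1 — $6,079: deductible takes $923, $5,156 remains; coinsurance $5,156 × 30% = $1,546.80. Patient owes $2,469.80 (running OOP $2,469.80).
Claim 2 — $2,163: deductible met; 30% of $2,163 = $648.90. Patient owes $648.90 (running OOP $3,118.70).
Claim 3 — $12,718: 30% coinsurance on $12,718 = $3,815.40. OOP would hit $6,934.10 > $5,300, so the cap limits the patient to $5,300 − $3,118.70 = $2,181.30.

$2,181.30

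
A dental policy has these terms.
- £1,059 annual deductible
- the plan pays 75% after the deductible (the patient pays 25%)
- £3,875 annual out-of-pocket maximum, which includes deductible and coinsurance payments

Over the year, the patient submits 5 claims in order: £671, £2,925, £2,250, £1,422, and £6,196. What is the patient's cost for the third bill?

Claim 1 (£671): fully absorbed by the deductible. Patient pays £671; OOP now £671.
Claim 2 (£2,925): £388 finishes the deductible; £2,537 goes to coinsurance; coinsurance £2,537 × 25% = £634.25. Patient pays £1,022.25; OOP now £1,693.25.
Claim 3 (£2,250): deductible met; 25% of £2,250 = £562.50. Patient pays £562.50; OOP now £2,255.75.

£562.50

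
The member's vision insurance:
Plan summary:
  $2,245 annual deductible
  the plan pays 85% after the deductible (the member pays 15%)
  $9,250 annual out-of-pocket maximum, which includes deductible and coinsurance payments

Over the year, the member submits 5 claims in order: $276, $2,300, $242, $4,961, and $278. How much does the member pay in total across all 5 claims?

$3,116.80

Claim 1 ($276): fully absorbed by the deductible. Member owes $276 (running OOP $276).
Claim 2 ($2,300): $1,969 finishes the deductible; $331 goes to coinsurance; coinsurance $331 × 15% = $49.65. Member pays $2,018.65; OOP now $2,294.65.
Claim 3 ($242): deductible met; 15% of $242 = $36.30. Cost to member: $36.30. OOP to date $2,330.95.
Claim 4 ($4,961): deductible already satisfied, so member's share is 15% × $4,961 = $744.15. Member owes $744.15 (running OOP $3,075.10).
Claim 5 ($278): deductible met; 15% of $278 = $41.70. Member pays $41.70; OOP now $3,116.80.
Summing the member's payments: $276 + $2,018.65 + $36.30 + $744.15 + $41.70 = $3,116.80.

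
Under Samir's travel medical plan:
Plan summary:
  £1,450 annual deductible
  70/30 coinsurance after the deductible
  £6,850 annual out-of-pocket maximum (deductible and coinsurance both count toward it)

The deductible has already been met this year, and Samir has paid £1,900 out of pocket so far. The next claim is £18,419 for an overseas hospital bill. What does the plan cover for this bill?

£13,469

With the deductible met, the entire £18,419 is subject to coinsurance.
Traveler's 30% share of £18,419 is £5,525.70.
Year-to-date out-of-pocket would reach £1,900 + £5,525.70 = £7,425.70, above the £6,850 maximum, so the traveler pays only £6,850 − £1,900 = £4,950.
The plan picks up £18,419 − £4,950 = £13,469.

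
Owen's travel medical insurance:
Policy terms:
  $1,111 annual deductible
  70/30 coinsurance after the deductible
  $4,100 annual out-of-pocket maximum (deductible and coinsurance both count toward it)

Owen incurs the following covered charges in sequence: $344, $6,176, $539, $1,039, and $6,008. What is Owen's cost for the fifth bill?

Bill 1, $344: fully absorbed by the deductible. Cost to traveler: $344. OOP to date $344.
Bill 2, $6,176: $767 finishes the deductible; $5,409 goes to coinsurance; coinsurance $5,409 × 30% = $1,622.70. Traveler owes $2,389.70 (running OOP $2,733.70).
Bill 3, $539: deductible met; 30% of $539 = $161.70. Traveler owes $161.70 (running OOP $2,895.40).
Bill 4, $1,039: 30% coinsurance on $1,039 = $311.70. Cost to traveler: $311.70. OOP to date $3,207.10.
Bill 5, $6,008: deductible already satisfied, so traveler's share is 30% × $6,008 = $1,802.40. OOP would hit $5,009.50 > $4,100, so the cap limits the traveler to $4,100 − $3,207.10 = $892.90.

$892.90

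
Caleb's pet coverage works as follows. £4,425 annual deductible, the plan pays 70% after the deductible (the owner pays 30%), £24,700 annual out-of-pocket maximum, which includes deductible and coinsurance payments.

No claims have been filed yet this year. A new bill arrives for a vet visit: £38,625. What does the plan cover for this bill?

Nothing has been paid toward the £4,425 deductible, so the first £4,425 of this charge is applied there.
The remaining £34,200 (= £38,625 − £4,425) moves to coinsurance.
Coinsurance: £34,200 × 30% = £10,260.
That puts the owner's cost at £4,425 + £10,260 = £14,685 before any cap.
Cumulative spending £0 + £14,685 = £14,685 stays under the £24,700 maximum.
The plan picks up £38,625 − £14,685 = £23,940.

£23,940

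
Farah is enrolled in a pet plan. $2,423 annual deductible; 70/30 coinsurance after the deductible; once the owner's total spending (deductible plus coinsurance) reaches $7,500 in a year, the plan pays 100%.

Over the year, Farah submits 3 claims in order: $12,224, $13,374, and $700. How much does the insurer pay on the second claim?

#1 ($12,224): $2,423 finishes the deductible; $9,801 goes to coinsurance; owner's 30% is $2,940.30. Owner owes $5,363.30 (running OOP $5,363.30). Insurer: $12,224 − $5,363.30 = $6,860.70.
#2 ($13,374): 30% coinsurance on $13,374 = $4,012.20. OOP would hit $9,375.50 > $7,500, so the cap limits the owner to $7,500 − $5,363.30 = $2,136.70. Insurer: $13,374 − $2,136.70 = $11,237.30.

$11,237.30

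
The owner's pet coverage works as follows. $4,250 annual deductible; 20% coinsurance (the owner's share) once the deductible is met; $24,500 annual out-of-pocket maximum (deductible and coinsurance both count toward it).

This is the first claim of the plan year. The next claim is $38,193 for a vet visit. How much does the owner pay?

Nothing has been paid toward the $4,250 deductible, so the first $4,250 of this charge is applied there.
That leaves $38,193 − $4,250 = $33,943 for coinsurance.
Owner's 20% share of $33,943 is $6,788.60.
So the owner owes $4,250 + $6,788.60 = $11,038.60 before any cap.
Total out-of-pocket so far would be $0 + $11,038.60 = $11,038.60, below the $24,500 cap — no reduction.

$11,038.60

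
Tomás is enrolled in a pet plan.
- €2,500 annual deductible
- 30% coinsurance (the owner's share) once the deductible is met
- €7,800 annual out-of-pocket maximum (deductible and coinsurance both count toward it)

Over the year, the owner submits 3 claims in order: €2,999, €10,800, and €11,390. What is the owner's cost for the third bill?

Bill 1, €2,999: €2,500 to deductible, leaving €499; 30% of €499 = €149.70. Owner owes €2,649.70 (running OOP €2,649.70).
Bill 2, €10,800: deductible met; 30% of €10,800 = €3,240. Owner owes €3,240 (running OOP €5,889.70).
Bill 3, €11,390: 30% coinsurance on €11,390 = €3,417. That would push OOP to €9,306.70, over the €7,800 cap, so owner pays €7,800 − €5,889.70 = €1,910.30.

€1,910.30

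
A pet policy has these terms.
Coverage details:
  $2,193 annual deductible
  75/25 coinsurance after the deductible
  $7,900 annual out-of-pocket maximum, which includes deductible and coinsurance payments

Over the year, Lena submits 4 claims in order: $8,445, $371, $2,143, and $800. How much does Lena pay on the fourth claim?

Claim 1 ($8,445): $2,193 to deductible, leaving $6,252; owner's 25% is $1,563. Cost to owner: $3,756. OOP to date $3,756.
Claim 2 ($371): 25% coinsurance on $371 = $92.75. Owner owes $92.75 (running OOP $3,848.75).
Claim 3 ($2,143): deductible already satisfied, so owner's share is 25% × $2,143 = $535.75. Owner pays $535.75; OOP now $4,384.50.
Claim 4 ($800): 25% coinsurance on $800 = $200. Cost to owner: $200. OOP to date $4,584.50.

$200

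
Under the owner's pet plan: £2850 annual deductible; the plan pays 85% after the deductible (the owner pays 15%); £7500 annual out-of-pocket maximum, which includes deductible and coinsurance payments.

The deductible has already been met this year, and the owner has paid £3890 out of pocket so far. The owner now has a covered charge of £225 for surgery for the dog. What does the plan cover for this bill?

£191.25

The deductible is already satisfied, so the full bill goes to coinsurance.
15% of £225 = £33.75 falls to the owner.
Year-to-date out-of-pocket becomes £3890 + £33.75 = £3923.75, still under the £7500 maximum, so no cap applies.
The insurer covers the remainder: £225 − £33.75 = £191.25.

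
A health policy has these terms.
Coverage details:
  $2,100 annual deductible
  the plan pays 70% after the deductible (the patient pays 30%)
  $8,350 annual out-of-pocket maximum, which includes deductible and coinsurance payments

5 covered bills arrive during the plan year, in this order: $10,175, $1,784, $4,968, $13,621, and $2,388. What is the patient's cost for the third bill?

$1,490.40

Bill 1, $10,175: $2,100 to deductible, leaving $8,075; coinsurance $8,075 × 30% = $2,422.50. Cost to patient: $4,522.50. OOP to date $4,522.50.
Bill 2, $1,784: 30% coinsurance on $1,784 = $535.20. Patient pays $535.20; OOP now $5,057.70.
Bill 3, $4,968: deductible met; 30% of $4,968 = $1,490.40. Patient owes $1,490.40 (running OOP $6,548.10).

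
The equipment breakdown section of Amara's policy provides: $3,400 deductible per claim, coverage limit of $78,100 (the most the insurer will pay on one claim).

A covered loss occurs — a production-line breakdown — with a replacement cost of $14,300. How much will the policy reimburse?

After the deductible, $14,300 − $3,400 = $10,900 remains.
$10,900 is within the $78,100 limit, so the insurer pays $10,900.

$10,900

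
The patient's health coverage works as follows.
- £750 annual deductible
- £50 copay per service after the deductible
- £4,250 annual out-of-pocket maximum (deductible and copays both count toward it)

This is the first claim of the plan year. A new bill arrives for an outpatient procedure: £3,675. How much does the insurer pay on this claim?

Nothing has been paid toward the £750 deductible, so the first £750 of this charge is applied there.
That leaves £3,675 − £750 = £2,925 for the copay.
Copay on this service: £50.
Patient responsibility before any cap: £750 + £50 = £800.
Total out-of-pocket so far would be £0 + £800 = £800, below the £4,250 cap — no reduction.
The insurer covers the remainder: £3,675 − £800 = £2,875.

£2,875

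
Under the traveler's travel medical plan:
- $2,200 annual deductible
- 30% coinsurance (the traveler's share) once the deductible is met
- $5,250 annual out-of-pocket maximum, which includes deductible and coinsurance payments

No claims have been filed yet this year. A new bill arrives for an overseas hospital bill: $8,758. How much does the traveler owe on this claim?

$4,167.40

The full $2,200 deductible is still open; $2,200 of this bill applies to it.
After the $2,200 deductible portion, $8,758 − $2,200 = $6,558 is subject to coinsurance.
Coinsurance: $6,558 × 30% = $1,967.40.
Traveler responsibility before any cap: $2,200 + $1,967.40 = $4,167.40.
Cumulative spending $0 + $4,167.40 = $4,167.40 stays under the $5,250 maximum.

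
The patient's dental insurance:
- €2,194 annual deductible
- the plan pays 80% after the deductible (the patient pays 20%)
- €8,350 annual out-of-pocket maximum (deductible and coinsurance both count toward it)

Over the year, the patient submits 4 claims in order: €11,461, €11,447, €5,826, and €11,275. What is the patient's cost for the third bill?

Claim 1 — €11,461: €2,194 finishes the deductible; €9,267 goes to coinsurance; coinsurance €9,267 × 20% = €1,853.40. Patient pays €4,047.40; OOP now €4,047.40.
Claim 2 — €11,447: deductible already satisfied, so patient's share is 20% × €11,447 = €2,289.40. Cost to patient: €2,289.40. OOP to date €6,336.80.
Claim 3 — €5,826: deductible met; 20% of €5,826 = €1,165.20. Patient pays €1,165.20; OOP now €7,502.

€1,165.20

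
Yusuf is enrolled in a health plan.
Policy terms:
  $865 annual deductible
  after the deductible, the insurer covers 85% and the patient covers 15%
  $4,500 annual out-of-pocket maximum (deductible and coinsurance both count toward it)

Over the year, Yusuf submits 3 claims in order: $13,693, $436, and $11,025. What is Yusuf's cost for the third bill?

$1,645.40

Claim 1 ($13,693): $865 to deductible, leaving $12,828; 15% of $12,828 = $1,924.20. Patient pays $2,789.20; OOP now $2,789.20.
Claim 2 ($436): deductible already satisfied, so patient's share is 15% × $436 = $65.40. Patient owes $65.40 (running OOP $2,854.60).
Claim 3 ($11,025): deductible met; 15% of $11,025 = $1,653.75. OOP would hit $4,508.35 > $4,500, so the cap limits the patient to $4,500 − $2,854.60 = $1,645.40.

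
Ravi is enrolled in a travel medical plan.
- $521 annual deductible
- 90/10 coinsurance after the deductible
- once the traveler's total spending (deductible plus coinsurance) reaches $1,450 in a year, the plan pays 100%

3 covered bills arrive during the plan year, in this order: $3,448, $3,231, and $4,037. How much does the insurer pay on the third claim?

#1 ($3,448): deductible takes $521, $2,927 remains; traveler's 10% is $292.70. Traveler pays $813.70; OOP now $813.70. Plan pays $3,448 − $813.70 = $2,634.30.
#2 ($3,231): 10% coinsurance on $3,231 = $323.10. Cost to traveler: $323.10. OOP to date $1,136.80. Insurer: $3,231 − $323.10 = $2,907.90.
#3 ($4,037): deductible already satisfied, so traveler's share is 10% × $4,037 = $403.70. Adding that to $1,136.80 gives $1,540.50, past the $1,450 cap; traveler pays only $1,450 − $1,136.80 = $313.20. Plan pays $4,037 − $313.20 = $3,723.80.

$3,723.80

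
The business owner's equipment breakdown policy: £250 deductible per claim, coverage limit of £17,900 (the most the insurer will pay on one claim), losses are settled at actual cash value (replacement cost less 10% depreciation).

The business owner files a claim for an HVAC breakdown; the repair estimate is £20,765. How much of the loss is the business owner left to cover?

Depreciate 10%: the covered value is £20,765 × 0.9 = £18,688.50.
After the deductible, £18,688.50 − £250 = £18,438.50 remains.
£18,438.50 exceeds the £17,900 limit, so the insurer pays the limit: £17,900.
Business owner's share is the uncovered remainder: £20,765 − £17,900 = £2,865.

£2,865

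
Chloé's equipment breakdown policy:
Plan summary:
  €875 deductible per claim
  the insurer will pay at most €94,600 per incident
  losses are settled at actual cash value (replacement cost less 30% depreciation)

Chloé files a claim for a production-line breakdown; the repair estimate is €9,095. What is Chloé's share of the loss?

€3,603.50

Actual cash value after 30% depreciation: €9,095 × 70% = €6,366.50.
Less the €875 deductible: €6,366.50 − €875 = €5,491.50.
That's under the €94,600 cap, so the insurer reimburses the full €5,491.50.
Business owner's share is the uncovered remainder: €9,095 − €5,491.50 = €3,603.50.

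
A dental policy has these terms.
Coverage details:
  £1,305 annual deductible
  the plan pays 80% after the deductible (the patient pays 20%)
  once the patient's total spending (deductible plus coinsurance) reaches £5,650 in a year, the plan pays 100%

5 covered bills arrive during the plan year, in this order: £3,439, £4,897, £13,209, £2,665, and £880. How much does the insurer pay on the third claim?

£10,567.20

Claim 1 — £3,439: deductible takes £1,305, £2,134 remains; coinsurance £2,134 × 20% = £426.80. Patient pays £1,731.80; OOP now £1,731.80. Insurer: £3,439 − £1,731.80 = £1,707.20.
Claim 2 — £4,897: deductible already satisfied, so patient's share is 20% × £4,897 = £979.40. Patient pays £979.40; OOP now £2,711.20. Plan pays £4,897 − £979.40 = £3,917.60.
Claim 3 — £13,209: 20% coinsurance on £13,209 = £2,641.80. Patient pays £2,641.80; OOP now £5,353. Insurer: £13,209 − £2,641.80 = £10,567.20.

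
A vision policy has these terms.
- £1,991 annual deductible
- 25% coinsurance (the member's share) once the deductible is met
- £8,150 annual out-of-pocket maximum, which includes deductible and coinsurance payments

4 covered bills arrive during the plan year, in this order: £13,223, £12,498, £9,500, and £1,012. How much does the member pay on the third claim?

£226.50

Claim 1 (£13,223): £1,991 to deductible, leaving £11,232; coinsurance £11,232 × 25% = £2,808. Member pays £4,799; OOP now £4,799.
Claim 2 (£12,498): 25% coinsurance on £12,498 = £3,124.50. Member owes £3,124.50 (running OOP £7,923.50).
Claim 3 (£9,500): 25% coinsurance on £9,500 = £2,375. OOP would hit £10,298.50 > £8,150, so the cap limits the member to £8,150 − £7,923.50 = £226.50.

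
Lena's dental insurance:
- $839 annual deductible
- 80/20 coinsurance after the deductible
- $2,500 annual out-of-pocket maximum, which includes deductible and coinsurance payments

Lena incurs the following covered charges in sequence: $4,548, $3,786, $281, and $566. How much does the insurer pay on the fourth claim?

Bill 1, $4,548: $839 to deductible, leaving $3,709; 20% of $3,709 = $741.80. Cost to patient: $1,580.80. OOP to date $1,580.80. Plan pays $4,548 − $1,580.80 = $2,967.20.
Bill 2, $3,786: deductible already satisfied, so patient's share is 20% × $3,786 = $757.20. Patient pays $757.20; OOP now $2,338. Insurer: $3,786 − $757.20 = $3,028.80.
Bill 3, $281: deductible already satisfied, so patient's share is 20% × $281 = $56.20. Cost to patient: $56.20. OOP to date $2,394.20. Insurer: $281 − $56.20 = $224.80.
Bill 4, $566: 20% coinsurance on $566 = $113.20. Adding that to $2,394.20 gives $2,507.40, past the $2,500 cap; patient pays only $2,500 − $2,394.20 = $105.80. Plan pays $566 − $105.80 = $460.20.

$460.20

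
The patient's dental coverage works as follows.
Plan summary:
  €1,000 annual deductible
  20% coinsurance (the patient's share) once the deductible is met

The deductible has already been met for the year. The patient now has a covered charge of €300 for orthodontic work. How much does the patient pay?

The deductible is already satisfied, so the full bill goes to coinsurance.
Coinsurance: €300 × 20% = €60.

€60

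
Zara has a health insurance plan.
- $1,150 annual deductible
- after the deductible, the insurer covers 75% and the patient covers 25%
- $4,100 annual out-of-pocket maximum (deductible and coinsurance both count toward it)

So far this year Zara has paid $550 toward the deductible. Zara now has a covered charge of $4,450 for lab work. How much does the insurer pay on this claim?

Remaining deductible: $1,150 − $550 = $600.
That leaves $4,450 − $600 = $3,850 for coinsurance.
25% of $3,850 = $962.50 falls to the patient.
Patient responsibility before any cap: $600 + $962.50 = $1,562.50.
Year-to-date out-of-pocket becomes $550 + $1,562.50 = $2,112.50, still under the $4,100 maximum, so no cap applies.
The plan picks up $4,450 − $1,562.50 = $2,887.50.

$2,887.50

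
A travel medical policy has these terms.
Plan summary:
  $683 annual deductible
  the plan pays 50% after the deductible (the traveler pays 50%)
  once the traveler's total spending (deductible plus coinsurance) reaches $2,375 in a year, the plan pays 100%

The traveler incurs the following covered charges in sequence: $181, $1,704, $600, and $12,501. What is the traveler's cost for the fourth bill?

Bill 1, $181: fully absorbed by the deductible. Cost to traveler: $181. OOP to date $181.
Bill 2, $1,704: $502 finishes the deductible; $1,202 goes to coinsurance; 50% of $1,202 = $601. Cost to traveler: $1,103. OOP to date $1,284.
Bill 3, $600: deductible met; 50% of $600 = $300. Traveler owes $300 (running OOP $1,584).
Bill 4, $12,501: 50% coinsurance on $12,501 = $6,250.50. OOP would hit $7,834.50 > $2,375, so the cap limits the traveler to $2,375 − $1,584 = $791.

$791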